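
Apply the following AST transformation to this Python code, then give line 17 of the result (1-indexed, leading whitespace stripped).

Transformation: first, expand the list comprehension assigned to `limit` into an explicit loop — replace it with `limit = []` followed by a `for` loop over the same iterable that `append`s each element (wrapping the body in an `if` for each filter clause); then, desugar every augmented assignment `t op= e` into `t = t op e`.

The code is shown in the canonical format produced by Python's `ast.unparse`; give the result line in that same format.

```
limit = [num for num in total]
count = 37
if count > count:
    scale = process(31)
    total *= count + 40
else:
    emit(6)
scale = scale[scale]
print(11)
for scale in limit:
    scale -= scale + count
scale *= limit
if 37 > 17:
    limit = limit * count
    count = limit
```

count = limit

Transformed code:
limit = []
for num in total:
    limit.append(num)
count = 37
if count > count:
    scale = process(31)
    total = total * (count + 40)
else:
    emit(6)
scale = scale[scale]
print(11)
for scale in limit:
    scale = scale - (scale + count)
scale = scale * limit
if 37 > 17:
    limit = limit * count
    count = limit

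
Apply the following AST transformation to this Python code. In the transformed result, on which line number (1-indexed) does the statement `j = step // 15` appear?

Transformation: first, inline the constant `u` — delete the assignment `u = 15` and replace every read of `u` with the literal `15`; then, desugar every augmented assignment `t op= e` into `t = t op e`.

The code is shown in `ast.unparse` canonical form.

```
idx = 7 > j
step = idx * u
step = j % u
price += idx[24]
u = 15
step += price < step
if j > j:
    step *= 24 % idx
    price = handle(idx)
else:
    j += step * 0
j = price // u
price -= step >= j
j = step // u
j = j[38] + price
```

13

Transformed code:
idx = 7 > j
step = idx * 15
step = j % 15
price = price + idx[24]
step = step + (price < step)
if j > j:
    step = step * (24 % idx)
    price = handle(idx)
else:
    j = j + step * 0
j = price // 15
price = price - (step >= j)
j = step // 15
j = j[38] + price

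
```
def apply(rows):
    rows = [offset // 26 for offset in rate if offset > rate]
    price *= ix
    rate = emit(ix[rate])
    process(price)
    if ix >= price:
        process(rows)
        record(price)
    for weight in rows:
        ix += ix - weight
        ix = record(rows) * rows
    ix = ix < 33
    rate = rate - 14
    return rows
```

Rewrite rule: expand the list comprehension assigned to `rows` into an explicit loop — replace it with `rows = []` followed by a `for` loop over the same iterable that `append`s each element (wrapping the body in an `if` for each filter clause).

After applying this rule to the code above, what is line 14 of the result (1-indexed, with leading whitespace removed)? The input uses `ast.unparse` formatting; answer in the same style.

ix = record(rows) * rows

Transformed code:
def apply(rows):
    rows = []
    for offset in rate:
        if offset > rate:
            rows.append(offset // 26)
    price *= ix
    rate = emit(ix[rate])
    process(price)
    if ix >= price:
        process(rows)
        record(price)
    for weight in rows:
        ix += ix - weight
        ix = record(rows) * rows
    ix = ix < 33
    rate = rate - 14
    return rows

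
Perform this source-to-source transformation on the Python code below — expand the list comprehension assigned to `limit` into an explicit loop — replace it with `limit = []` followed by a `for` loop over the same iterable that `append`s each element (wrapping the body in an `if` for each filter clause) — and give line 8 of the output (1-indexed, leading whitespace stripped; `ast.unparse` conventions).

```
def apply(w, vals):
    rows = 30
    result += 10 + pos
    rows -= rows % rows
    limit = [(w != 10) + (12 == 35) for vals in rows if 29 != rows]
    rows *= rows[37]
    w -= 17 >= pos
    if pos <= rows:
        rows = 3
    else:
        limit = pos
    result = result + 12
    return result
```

limit.append((w != 10) + (12 == 35))

Transformed code:
def apply(w, vals):
    rows = 30
    result += 10 + pos
    rows -= rows % rows
    limit = []
    for vals in rows:
        if 29 != rows:
            limit.append((w != 10) + (12 == 35))
    rows *= rows[37]
    w -= 17 >= pos
    if pos <= rows:
        rows = 3
    else:
        limit = pos
    result = result + 12
    return result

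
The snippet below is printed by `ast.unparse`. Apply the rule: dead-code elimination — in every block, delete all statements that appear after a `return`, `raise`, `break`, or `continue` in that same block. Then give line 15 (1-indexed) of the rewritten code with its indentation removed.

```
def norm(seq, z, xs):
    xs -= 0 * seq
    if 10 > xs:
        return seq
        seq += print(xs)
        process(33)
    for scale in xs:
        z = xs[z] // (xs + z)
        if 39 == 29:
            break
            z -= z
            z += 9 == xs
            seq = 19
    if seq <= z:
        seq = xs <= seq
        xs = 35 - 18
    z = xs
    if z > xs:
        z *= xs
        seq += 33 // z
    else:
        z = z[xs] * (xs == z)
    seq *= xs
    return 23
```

Transformed code:
def norm(seq, z, xs):
    xs -= 0 * seq
    if 10 > xs:
        return seq
    for scale in xs:
        z = xs[z] // (xs + z)
        if 39 == 29:
            break
    if seq <= z:
        seq = xs <= seq
        xs = 35 - 18
    z = xs
    if z > xs:
        z *= xs
        seq += 33 // z
    else:
        z = z[xs] * (xs == z)
    seq *= xs
    return 23

seq += 33 // z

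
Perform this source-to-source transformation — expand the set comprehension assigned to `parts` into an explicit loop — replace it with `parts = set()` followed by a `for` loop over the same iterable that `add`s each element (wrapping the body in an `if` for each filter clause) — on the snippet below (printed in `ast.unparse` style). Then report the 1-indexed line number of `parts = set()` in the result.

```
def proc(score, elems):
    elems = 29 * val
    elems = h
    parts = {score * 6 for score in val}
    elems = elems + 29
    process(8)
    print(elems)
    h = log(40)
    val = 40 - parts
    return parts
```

Transformed code:
def proc(score, elems):
    elems = 29 * val
    elems = h
    parts = set()
    for score in val:
        parts.add(score * 6)
    elems = elems + 29
    process(8)
    print(elems)
    h = log(40)
    val = 40 - parts
    return parts

4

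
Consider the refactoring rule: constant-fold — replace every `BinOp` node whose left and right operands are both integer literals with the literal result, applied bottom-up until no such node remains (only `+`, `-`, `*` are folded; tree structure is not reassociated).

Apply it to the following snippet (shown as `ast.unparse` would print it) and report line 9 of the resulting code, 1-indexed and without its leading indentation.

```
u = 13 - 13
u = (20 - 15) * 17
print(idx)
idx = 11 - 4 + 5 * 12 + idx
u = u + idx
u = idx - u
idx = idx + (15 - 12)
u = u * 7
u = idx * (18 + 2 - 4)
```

Transformed code:
u = 0
u = 85
print(idx)
idx = 67 + idx
u = u + idx
u = idx - u
idx = idx + 3
u = u * 7
u = idx * 16

u = idx * 16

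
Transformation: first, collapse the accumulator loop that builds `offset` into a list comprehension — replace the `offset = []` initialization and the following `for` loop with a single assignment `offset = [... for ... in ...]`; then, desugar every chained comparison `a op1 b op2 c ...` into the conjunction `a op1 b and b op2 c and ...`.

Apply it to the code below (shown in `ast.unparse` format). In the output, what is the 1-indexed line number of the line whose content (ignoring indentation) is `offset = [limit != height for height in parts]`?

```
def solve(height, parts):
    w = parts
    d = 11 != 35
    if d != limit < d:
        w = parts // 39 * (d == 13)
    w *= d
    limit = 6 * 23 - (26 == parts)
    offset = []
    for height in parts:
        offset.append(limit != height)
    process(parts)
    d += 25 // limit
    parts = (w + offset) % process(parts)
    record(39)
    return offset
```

8

Transformed code:
def solve(height, parts):
    w = parts
    d = 11 != 35
    if d != limit and limit < d:
        w = parts // 39 * (d == 13)
    w *= d
    limit = 6 * 23 - (26 == parts)
    offset = [limit != height for height in parts]
    process(parts)
    d += 25 // limit
    parts = (w + offset) % process(parts)
    record(39)
    return offset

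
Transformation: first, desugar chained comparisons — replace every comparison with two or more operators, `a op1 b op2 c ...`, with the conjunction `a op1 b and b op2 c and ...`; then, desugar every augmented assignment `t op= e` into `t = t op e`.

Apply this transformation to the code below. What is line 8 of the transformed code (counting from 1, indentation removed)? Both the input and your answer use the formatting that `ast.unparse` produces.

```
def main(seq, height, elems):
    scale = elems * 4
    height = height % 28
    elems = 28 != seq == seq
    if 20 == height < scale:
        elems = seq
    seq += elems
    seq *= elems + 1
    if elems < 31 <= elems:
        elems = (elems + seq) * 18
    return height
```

Transformed code:
def main(seq, height, elems):
    scale = elems * 4
    height = height % 28
    elems = 28 != seq and seq == seq
    if 20 == height and height < scale:
        elems = seq
    seq = seq + elems
    seq = seq * (elems + 1)
    if elems < 31 and 31 <= elems:
        elems = (elems + seq) * 18
    return height

seq = seq * (elems + 1)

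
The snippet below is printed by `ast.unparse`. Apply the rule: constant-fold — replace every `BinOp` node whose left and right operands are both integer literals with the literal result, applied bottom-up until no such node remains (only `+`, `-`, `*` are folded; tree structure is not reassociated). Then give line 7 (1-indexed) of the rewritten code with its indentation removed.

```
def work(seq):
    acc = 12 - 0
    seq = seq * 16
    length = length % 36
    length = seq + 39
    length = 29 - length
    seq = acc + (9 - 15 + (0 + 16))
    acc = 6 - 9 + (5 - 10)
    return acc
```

Transformed code:
def work(seq):
    acc = 12
    seq = seq * 16
    length = length % 36
    length = seq + 39
    length = 29 - length
    seq = acc + 10
    acc = -8
    return acc

seq = acc + 10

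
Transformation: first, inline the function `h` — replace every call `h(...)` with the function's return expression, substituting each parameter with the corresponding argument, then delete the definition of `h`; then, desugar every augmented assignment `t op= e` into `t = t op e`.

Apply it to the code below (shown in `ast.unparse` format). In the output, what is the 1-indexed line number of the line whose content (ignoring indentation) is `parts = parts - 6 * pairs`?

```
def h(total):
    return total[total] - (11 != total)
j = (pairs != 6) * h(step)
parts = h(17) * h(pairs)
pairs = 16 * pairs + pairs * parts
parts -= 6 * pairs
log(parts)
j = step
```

Transformed code:
j = (pairs != 6) * (step[step] - (11 != step))
parts = (17[17] - (11 != 17)) * (pairs[pairs] - (11 != pairs))
pairs = 16 * pairs + pairs * parts
parts = parts - 6 * pairs
log(parts)
j = step

4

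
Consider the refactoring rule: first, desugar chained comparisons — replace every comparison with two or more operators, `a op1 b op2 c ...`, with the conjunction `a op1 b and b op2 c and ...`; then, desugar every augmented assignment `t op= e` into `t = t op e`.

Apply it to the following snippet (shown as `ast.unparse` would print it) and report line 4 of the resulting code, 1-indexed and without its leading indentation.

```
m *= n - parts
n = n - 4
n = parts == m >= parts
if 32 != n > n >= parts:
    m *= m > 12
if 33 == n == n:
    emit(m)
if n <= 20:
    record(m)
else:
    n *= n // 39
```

Transformed code:
m = m * (n - parts)
n = n - 4
n = parts == m and m >= parts
if 32 != n and n > n and (n >= parts):
    m = m * (m > 12)
if 33 == n and n == n:
    emit(m)
if n <= 20:
    record(m)
else:
    n = n * (n // 39)

if 32 != n and n > n and (n >= parts):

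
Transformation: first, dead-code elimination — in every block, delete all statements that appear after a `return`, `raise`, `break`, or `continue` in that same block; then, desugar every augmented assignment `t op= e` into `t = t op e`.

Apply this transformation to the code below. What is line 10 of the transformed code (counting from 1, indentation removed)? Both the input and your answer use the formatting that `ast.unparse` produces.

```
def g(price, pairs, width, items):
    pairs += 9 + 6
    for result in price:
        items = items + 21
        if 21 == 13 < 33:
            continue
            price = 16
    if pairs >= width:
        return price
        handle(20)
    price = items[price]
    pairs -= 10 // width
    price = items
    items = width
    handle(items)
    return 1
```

pairs = pairs - 10 // width

Transformed code:
def g(price, pairs, width, items):
    pairs = pairs + (9 + 6)
    for result in price:
        items = items + 21
        if 21 == 13 < 33:
            continue
    if pairs >= width:
        return price
    price = items[price]
    pairs = pairs - 10 // width
    price = items
    items = width
    handle(items)
    return 1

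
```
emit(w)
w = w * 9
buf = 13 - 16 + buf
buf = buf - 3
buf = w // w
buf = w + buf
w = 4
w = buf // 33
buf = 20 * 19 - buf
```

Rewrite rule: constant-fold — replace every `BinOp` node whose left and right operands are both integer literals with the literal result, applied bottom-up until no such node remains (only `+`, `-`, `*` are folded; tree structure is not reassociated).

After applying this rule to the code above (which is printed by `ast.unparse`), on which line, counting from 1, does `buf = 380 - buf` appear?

Transformed code:
emit(w)
w = w * 9
buf = -3 + buf
buf = buf - 3
buf = w // w
buf = w + buf
w = 4
w = buf // 33
buf = 380 - buf

9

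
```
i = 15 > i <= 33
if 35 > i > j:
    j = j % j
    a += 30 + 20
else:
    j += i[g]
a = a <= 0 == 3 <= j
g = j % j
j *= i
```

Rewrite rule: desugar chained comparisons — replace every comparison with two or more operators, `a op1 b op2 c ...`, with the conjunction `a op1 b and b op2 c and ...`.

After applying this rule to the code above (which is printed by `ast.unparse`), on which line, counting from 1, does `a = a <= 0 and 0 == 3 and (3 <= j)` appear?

Transformed code:
i = 15 > i and i <= 33
if 35 > i and i > j:
    j = j % j
    a += 30 + 20
else:
    j += i[g]
a = a <= 0 and 0 == 3 and (3 <= j)
g = j % j
j *= i

7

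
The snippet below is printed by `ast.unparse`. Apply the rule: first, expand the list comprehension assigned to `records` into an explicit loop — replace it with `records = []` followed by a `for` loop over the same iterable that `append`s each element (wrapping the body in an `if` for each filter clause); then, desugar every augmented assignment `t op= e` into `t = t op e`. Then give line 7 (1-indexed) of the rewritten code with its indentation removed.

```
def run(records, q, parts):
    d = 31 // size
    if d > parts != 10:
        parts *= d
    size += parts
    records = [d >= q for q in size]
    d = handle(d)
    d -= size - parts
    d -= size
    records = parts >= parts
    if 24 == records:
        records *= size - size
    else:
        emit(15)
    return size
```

for q in size:

Transformed code:
def run(records, q, parts):
    d = 31 // size
    if d > parts != 10:
        parts = parts * d
    size = size + parts
    records = []
    for q in size:
        records.append(d >= q)
    d = handle(d)
    d = d - (size - parts)
    d = d - size
    records = parts >= parts
    if 24 == records:
        records = records * (size - size)
    else:
        emit(15)
    return size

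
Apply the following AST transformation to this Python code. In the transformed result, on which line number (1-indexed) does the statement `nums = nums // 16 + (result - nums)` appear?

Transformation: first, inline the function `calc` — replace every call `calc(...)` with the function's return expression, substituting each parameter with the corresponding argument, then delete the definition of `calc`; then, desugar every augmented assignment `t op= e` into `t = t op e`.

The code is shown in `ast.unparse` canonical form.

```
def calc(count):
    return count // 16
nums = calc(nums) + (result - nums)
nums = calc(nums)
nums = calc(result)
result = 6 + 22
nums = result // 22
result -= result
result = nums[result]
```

1

Transformed code:
nums = nums // 16 + (result - nums)
nums = nums // 16
nums = result // 16
result = 6 + 22
nums = result // 22
result = result - result
result = nums[result]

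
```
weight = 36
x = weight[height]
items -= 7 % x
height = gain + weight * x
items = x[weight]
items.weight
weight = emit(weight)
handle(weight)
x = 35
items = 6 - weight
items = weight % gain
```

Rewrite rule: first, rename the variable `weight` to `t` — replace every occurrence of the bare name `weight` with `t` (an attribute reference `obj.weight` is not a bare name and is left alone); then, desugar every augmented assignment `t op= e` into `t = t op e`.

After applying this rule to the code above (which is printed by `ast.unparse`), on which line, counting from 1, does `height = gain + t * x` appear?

4

Transformed code:
t = 36
x = t[height]
items = items - 7 % x
height = gain + t * x
items = x[t]
items.weight
t = emit(t)
handle(t)
x = 35
items = 6 - t
items = t % gain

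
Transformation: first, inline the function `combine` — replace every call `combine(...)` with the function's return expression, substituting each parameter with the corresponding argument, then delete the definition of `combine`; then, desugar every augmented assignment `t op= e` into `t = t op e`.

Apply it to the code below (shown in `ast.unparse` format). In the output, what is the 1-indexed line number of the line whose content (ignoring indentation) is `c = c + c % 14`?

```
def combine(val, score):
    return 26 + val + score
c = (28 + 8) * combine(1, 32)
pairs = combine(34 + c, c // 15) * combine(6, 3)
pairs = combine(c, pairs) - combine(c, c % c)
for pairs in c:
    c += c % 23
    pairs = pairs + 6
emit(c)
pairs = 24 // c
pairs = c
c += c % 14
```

Transformed code:
c = (28 + 8) * (26 + 1 + 32)
pairs = (26 + (34 + c) + c // 15) * (26 + 6 + 3)
pairs = 26 + c + pairs - (26 + c + c % c)
for pairs in c:
    c = c + c % 23
    pairs = pairs + 6
emit(c)
pairs = 24 // c
pairs = c
c = c + c % 14

10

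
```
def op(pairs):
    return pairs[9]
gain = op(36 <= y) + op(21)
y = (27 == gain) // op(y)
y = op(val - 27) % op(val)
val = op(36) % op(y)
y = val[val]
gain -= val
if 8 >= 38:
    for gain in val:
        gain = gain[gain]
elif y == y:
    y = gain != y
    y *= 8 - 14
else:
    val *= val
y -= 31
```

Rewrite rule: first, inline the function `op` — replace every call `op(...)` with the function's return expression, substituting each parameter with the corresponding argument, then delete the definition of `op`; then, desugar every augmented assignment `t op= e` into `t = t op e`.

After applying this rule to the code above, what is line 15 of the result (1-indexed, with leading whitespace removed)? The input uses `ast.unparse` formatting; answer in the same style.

y = y - 31

Transformed code:
gain = (36 <= y)[9] + 21[9]
y = (27 == gain) // y[9]
y = (val - 27)[9] % val[9]
val = 36[9] % y[9]
y = val[val]
gain = gain - val
if 8 >= 38:
    for gain in val:
        gain = gain[gain]
elif y == y:
    y = gain != y
    y = y * (8 - 14)
else:
    val = val * val
y = y - 31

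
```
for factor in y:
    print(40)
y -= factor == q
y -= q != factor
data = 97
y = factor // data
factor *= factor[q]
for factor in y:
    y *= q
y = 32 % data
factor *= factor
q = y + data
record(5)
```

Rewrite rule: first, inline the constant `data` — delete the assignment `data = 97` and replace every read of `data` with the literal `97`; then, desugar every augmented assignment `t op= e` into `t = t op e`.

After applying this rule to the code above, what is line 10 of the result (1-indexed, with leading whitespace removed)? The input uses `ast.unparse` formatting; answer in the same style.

factor = factor * factor

Transformed code:
for factor in y:
    print(40)
y = y - (factor == q)
y = y - (q != factor)
y = factor // 97
factor = factor * factor[q]
for factor in y:
    y = y * q
y = 32 % 97
factor = factor * factor
q = y + 97
record(5)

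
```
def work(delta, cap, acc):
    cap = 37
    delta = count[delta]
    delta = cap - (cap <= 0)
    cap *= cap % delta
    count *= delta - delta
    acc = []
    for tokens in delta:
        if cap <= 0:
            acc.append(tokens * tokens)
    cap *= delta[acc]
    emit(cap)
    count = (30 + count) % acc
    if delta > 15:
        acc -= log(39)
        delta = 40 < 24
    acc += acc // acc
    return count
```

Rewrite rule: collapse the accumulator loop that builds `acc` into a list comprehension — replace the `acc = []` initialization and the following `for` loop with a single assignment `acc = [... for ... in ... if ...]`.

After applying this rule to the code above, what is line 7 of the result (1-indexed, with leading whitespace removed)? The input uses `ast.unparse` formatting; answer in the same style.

acc = [tokens * tokens for tokens in delta if cap <= 0]

Transformed code:
def work(delta, cap, acc):
    cap = 37
    delta = count[delta]
    delta = cap - (cap <= 0)
    cap *= cap % delta
    count *= delta - delta
    acc = [tokens * tokens for tokens in delta if cap <= 0]
    cap *= delta[acc]
    emit(cap)
    count = (30 + count) % acc
    if delta > 15:
        acc -= log(39)
        delta = 40 < 24
    acc += acc // acc
    return count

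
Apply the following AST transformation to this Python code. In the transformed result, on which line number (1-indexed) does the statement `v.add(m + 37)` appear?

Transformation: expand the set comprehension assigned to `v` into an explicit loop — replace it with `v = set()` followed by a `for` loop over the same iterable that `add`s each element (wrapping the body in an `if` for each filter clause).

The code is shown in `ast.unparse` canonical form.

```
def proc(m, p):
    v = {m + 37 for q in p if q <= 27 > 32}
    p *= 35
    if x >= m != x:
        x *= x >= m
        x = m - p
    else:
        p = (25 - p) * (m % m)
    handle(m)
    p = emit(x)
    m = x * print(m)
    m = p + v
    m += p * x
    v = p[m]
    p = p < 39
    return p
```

5

Transformed code:
def proc(m, p):
    v = set()
    for q in p:
        if q <= 27 > 32:
            v.add(m + 37)
    p *= 35
    if x >= m != x:
        x *= x >= m
        x = m - p
    else:
        p = (25 - p) * (m % m)
    handle(m)
    p = emit(x)
    m = x * print(m)
    m = p + v
    m += p * x
    v = p[m]
    p = p < 39
    return p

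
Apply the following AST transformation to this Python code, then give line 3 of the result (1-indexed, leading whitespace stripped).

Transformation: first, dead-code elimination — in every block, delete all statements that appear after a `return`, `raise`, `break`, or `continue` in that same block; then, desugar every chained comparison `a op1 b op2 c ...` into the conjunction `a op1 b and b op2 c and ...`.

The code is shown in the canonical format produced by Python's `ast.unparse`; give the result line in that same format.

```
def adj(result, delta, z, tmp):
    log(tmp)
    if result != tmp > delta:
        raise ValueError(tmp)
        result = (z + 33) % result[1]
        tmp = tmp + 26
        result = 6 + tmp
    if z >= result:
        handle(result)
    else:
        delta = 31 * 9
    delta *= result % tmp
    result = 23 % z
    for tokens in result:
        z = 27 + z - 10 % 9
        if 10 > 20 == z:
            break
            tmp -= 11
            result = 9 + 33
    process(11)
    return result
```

if result != tmp and tmp > delta:

Transformed code:
def adj(result, delta, z, tmp):
    log(tmp)
    if result != tmp and tmp > delta:
        raise ValueError(tmp)
    if z >= result:
        handle(result)
    else:
        delta = 31 * 9
    delta *= result % tmp
    result = 23 % z
    for tokens in result:
        z = 27 + z - 10 % 9
        if 10 > 20 and 20 == z:
            break
    process(11)
    return result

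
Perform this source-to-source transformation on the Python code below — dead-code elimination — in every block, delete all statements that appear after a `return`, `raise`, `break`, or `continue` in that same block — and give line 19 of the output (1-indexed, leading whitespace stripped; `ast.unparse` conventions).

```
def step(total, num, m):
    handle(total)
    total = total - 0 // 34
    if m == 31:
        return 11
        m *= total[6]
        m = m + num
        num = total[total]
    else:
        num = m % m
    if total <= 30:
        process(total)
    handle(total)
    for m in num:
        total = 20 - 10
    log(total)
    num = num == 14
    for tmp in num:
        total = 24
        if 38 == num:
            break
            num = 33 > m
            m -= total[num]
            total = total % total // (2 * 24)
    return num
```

return num

Transformed code:
def step(total, num, m):
    handle(total)
    total = total - 0 // 34
    if m == 31:
        return 11
    else:
        num = m % m
    if total <= 30:
        process(total)
    handle(total)
    for m in num:
        total = 20 - 10
    log(total)
    num = num == 14
    for tmp in num:
        total = 24
        if 38 == num:
            break
    return num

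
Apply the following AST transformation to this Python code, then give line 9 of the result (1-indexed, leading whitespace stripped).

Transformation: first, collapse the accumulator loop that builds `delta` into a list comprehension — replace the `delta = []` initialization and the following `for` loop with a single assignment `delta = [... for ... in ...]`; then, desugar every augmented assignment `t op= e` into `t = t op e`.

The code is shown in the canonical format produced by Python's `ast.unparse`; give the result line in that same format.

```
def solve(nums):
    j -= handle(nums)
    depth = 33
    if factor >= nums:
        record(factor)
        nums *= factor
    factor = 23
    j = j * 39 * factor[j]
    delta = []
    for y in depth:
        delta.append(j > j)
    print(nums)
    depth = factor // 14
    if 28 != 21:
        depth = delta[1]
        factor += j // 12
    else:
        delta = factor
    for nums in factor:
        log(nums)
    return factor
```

Transformed code:
def solve(nums):
    j = j - handle(nums)
    depth = 33
    if factor >= nums:
        record(factor)
        nums = nums * factor
    factor = 23
    j = j * 39 * factor[j]
    delta = [j > j for y in depth]
    print(nums)
    depth = factor // 14
    if 28 != 21:
        depth = delta[1]
        factor = factor + j // 12
    else:
        delta = factor
    for nums in factor:
        log(nums)
    return factor

delta = [j > j for y in depth]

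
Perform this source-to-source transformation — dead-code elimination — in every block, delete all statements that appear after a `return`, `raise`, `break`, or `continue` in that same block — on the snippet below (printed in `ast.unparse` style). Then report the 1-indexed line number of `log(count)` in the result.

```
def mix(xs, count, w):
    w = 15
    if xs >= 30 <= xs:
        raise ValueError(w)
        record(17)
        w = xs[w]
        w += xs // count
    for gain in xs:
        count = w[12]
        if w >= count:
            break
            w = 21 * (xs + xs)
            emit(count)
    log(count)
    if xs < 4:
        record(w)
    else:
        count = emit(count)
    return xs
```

Transformed code:
def mix(xs, count, w):
    w = 15
    if xs >= 30 <= xs:
        raise ValueError(w)
    for gain in xs:
        count = w[12]
        if w >= count:
            break
    log(count)
    if xs < 4:
        record(w)
    else:
        count = emit(count)
    return xs

9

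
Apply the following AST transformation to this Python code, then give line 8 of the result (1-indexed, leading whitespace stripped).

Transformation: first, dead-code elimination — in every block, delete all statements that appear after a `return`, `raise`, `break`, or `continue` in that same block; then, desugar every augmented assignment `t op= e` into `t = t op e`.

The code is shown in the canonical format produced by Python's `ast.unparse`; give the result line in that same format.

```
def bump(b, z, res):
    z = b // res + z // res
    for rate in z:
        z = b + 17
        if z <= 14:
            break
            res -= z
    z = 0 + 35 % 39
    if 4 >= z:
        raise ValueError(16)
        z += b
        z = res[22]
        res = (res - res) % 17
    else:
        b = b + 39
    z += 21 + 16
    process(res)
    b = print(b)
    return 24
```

Transformed code:
def bump(b, z, res):
    z = b // res + z // res
    for rate in z:
        z = b + 17
        if z <= 14:
            break
    z = 0 + 35 % 39
    if 4 >= z:
        raise ValueError(16)
    else:
        b = b + 39
    z = z + (21 + 16)
    process(res)
    b = print(b)
    return 24

if 4 >= z:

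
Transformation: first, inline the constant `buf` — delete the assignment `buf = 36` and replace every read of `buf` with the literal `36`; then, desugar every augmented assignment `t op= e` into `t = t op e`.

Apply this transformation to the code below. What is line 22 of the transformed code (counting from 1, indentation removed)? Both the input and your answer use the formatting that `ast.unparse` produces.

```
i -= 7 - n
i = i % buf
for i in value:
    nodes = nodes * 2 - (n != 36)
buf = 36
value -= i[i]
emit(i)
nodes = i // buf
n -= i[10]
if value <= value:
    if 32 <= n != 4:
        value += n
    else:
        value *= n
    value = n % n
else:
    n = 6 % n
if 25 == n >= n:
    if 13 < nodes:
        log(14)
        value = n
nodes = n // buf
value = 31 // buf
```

value = 31 // 36

Transformed code:
i = i - (7 - n)
i = i % 36
for i in value:
    nodes = nodes * 2 - (n != 36)
value = value - i[i]
emit(i)
nodes = i // 36
n = n - i[10]
if value <= value:
    if 32 <= n != 4:
        value = value + n
    else:
        value = value * n
    value = n % n
else:
    n = 6 % n
if 25 == n >= n:
    if 13 < nodes:
        log(14)
        value = n
nodes = n // 36
value = 31 // 36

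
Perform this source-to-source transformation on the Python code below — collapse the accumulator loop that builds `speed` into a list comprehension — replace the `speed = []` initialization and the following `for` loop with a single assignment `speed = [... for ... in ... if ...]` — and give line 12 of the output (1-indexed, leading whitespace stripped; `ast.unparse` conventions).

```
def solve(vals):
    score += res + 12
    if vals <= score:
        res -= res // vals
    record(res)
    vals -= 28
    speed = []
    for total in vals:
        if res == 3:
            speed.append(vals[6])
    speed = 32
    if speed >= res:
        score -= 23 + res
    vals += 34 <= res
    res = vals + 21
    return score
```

res = vals + 21

Transformed code:
def solve(vals):
    score += res + 12
    if vals <= score:
        res -= res // vals
    record(res)
    vals -= 28
    speed = [vals[6] for total in vals if res == 3]
    speed = 32
    if speed >= res:
        score -= 23 + res
    vals += 34 <= res
    res = vals + 21
    return score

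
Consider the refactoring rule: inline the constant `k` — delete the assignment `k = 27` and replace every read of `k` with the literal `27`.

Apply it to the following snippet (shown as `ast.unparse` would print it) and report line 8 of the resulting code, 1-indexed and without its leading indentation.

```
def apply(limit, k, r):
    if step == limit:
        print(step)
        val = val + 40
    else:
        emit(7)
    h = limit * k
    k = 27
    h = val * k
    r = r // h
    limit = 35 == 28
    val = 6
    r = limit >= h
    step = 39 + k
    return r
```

Transformed code:
def apply(limit, k, r):
    if step == limit:
        print(step)
        val = val + 40
    else:
        emit(7)
    h = limit * 27
    h = val * 27
    r = r // h
    limit = 35 == 28
    val = 6
    r = limit >= h
    step = 39 + 27
    return r

h = val * 27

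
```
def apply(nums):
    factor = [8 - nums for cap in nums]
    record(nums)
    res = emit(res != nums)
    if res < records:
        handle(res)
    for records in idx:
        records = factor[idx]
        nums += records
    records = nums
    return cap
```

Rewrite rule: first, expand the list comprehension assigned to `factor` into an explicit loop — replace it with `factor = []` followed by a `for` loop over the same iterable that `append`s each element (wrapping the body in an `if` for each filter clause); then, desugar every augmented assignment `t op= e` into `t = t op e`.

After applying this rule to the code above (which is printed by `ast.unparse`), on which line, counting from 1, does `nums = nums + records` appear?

11

Transformed code:
def apply(nums):
    factor = []
    for cap in nums:
        factor.append(8 - nums)
    record(nums)
    res = emit(res != nums)
    if res < records:
        handle(res)
    for records in idx:
        records = factor[idx]
        nums = nums + records
    records = nums
    return cap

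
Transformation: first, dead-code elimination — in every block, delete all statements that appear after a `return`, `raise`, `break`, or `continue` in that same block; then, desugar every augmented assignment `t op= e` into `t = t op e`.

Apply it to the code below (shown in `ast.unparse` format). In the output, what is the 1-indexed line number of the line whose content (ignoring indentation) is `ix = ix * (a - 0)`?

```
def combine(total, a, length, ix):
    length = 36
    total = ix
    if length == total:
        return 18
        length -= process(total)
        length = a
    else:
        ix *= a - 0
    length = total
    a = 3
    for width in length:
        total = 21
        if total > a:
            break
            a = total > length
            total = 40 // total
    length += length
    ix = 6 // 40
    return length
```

Transformed code:
def combine(total, a, length, ix):
    length = 36
    total = ix
    if length == total:
        return 18
    else:
        ix = ix * (a - 0)
    length = total
    a = 3
    for width in length:
        total = 21
        if total > a:
            break
    length = length + length
    ix = 6 // 40
    return length

7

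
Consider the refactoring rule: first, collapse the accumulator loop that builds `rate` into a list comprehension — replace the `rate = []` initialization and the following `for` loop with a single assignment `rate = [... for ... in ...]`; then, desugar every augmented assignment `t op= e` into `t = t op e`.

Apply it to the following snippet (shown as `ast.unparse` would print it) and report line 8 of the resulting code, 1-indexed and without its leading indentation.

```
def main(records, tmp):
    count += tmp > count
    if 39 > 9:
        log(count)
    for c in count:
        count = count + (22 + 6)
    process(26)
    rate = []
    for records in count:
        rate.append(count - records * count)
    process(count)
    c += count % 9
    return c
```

Transformed code:
def main(records, tmp):
    count = count + (tmp > count)
    if 39 > 9:
        log(count)
    for c in count:
        count = count + (22 + 6)
    process(26)
    rate = [count - records * count for records in count]
    process(count)
    c = c + count % 9
    return c

rate = [count - records * count for records in count]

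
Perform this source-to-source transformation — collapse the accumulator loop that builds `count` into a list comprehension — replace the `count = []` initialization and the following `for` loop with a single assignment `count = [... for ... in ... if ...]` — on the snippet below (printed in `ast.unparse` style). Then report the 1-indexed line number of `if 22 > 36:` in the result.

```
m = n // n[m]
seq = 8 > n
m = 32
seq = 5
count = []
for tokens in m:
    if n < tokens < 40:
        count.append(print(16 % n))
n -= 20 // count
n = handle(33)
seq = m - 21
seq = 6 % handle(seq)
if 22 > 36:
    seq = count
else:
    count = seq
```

10

Transformed code:
m = n // n[m]
seq = 8 > n
m = 32
seq = 5
count = [print(16 % n) for tokens in m if n < tokens < 40]
n -= 20 // count
n = handle(33)
seq = m - 21
seq = 6 % handle(seq)
if 22 > 36:
    seq = count
else:
    count = seq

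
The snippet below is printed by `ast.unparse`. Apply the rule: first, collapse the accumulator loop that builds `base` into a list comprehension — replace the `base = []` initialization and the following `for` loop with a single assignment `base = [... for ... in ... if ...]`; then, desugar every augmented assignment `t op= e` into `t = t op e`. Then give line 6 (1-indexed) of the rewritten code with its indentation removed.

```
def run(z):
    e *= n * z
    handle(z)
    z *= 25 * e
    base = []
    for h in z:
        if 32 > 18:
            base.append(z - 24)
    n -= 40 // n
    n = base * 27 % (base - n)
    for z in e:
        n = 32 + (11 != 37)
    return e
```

n = n - 40 // n

Transformed code:
def run(z):
    e = e * (n * z)
    handle(z)
    z = z * (25 * e)
    base = [z - 24 for h in z if 32 > 18]
    n = n - 40 // n
    n = base * 27 % (base - n)
    for z in e:
        n = 32 + (11 != 37)
    return e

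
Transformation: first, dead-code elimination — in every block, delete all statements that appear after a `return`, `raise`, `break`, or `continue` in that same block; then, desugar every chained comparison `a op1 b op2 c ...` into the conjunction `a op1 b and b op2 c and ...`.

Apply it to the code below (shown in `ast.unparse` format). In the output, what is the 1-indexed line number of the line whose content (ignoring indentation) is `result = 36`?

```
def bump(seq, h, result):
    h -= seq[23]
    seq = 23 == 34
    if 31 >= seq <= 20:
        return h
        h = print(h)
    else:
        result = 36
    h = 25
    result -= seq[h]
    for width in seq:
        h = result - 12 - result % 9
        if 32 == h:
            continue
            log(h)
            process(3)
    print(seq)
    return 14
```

Transformed code:
def bump(seq, h, result):
    h -= seq[23]
    seq = 23 == 34
    if 31 >= seq and seq <= 20:
        return h
    else:
        result = 36
    h = 25
    result -= seq[h]
    for width in seq:
        h = result - 12 - result % 9
        if 32 == h:
            continue
    print(seq)
    return 14

7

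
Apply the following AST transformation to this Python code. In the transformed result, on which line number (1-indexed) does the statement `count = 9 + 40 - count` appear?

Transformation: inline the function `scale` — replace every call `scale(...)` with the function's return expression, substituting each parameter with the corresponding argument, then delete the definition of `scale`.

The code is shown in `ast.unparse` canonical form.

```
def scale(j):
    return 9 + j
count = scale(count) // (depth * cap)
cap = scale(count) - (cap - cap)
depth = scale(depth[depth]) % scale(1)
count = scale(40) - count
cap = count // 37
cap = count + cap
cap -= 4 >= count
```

Transformed code:
count = (9 + count) // (depth * cap)
cap = 9 + count - (cap - cap)
depth = (9 + depth[depth]) % (9 + 1)
count = 9 + 40 - count
cap = count // 37
cap = count + cap
cap -= 4 >= count

4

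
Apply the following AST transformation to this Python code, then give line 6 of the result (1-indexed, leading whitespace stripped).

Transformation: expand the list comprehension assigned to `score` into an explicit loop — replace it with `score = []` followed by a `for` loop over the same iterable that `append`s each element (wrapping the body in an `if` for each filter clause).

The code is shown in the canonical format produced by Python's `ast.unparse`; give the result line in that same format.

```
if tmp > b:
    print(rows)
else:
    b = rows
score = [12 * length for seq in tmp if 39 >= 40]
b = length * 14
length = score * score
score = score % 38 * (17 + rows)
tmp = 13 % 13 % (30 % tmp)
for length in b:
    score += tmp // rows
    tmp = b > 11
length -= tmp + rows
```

for seq in tmp:

Transformed code:
if tmp > b:
    print(rows)
else:
    b = rows
score = []
for seq in tmp:
    if 39 >= 40:
        score.append(12 * length)
b = length * 14
length = score * score
score = score % 38 * (17 + rows)
tmp = 13 % 13 % (30 % tmp)
for length in b:
    score += tmp // rows
    tmp = b > 11
length -= tmp + rows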